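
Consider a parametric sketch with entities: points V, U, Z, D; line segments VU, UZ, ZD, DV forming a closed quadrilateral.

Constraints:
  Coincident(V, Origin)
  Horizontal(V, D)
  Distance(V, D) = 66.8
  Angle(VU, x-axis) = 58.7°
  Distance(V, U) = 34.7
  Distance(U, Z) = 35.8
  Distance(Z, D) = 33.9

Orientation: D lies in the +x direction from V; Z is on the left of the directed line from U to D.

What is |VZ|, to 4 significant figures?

62.23

V is at the origin; V and D share the same y with |VD| = 66.8 and D in +x, so D = (66.8, 0). VU runs at 58.7° with |VU| = 34.7, so U = (18.03, 29.65). Z is determined by |UZ| = 35.8 and |ZD| = 33.9 together: it lies at the intersection of circle(U, 35.8) and circle(D, 33.9). With |UD| = 57.08, the foot of the radical line on UD is 29.70 from U and the perpendicular offset is √(35.8² − 29.70²) = 19.99. Taking the left-of-UD solution: Z = (53.79, 31.30).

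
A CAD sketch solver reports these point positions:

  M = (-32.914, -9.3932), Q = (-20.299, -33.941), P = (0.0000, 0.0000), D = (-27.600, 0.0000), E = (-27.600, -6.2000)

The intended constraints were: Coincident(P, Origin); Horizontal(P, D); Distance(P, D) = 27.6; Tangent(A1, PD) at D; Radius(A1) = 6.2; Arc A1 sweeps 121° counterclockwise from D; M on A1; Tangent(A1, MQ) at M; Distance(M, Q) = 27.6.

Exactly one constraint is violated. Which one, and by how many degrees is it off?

Tangent(A1, MQ) at M — off by 3.80°.

P = (0.00, 0.00) ✓; P.y = 0.00, D.y = 0.00 ✓; |PD| = 27.60 ✓; ∠(ED, DP) = 90.00° ✓; |ED| = 6.200 ✓; bearing(E→M) − bearing(E→D) = 121.0° ✓; |EM| = 6.200 ✓; ∠(EM, MQ) = 93.80° ✗; |MQ| = 27.60 ✓.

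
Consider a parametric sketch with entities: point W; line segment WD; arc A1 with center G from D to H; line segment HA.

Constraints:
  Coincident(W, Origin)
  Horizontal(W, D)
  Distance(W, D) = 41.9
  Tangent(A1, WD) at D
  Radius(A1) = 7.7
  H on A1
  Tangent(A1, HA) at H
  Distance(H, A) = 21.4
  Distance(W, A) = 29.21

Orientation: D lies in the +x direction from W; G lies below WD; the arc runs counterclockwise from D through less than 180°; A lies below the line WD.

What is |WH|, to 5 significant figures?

36.136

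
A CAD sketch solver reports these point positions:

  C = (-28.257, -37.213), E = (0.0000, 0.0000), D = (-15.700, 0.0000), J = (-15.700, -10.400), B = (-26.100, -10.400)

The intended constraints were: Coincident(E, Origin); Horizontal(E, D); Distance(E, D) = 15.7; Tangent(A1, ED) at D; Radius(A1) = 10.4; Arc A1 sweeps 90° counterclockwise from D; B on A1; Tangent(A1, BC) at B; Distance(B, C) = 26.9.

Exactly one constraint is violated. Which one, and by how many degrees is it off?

Tangent(A1, BC) at B — off by 4.60°.

E = (0.00, 0.00) ✓; E.y = 0.00, D.y = 0.00 ✓; |ED| = 15.70 ✓; ∠(JD, DE) = 90.00° ✓; |JD| = 10.40 ✓; bearing(J→B) − bearing(J→D) = 90.00° ✓; |JB| = 10.40 ✓; ∠(JB, BC) = 94.60° ✗; |BC| = 26.90 ✓.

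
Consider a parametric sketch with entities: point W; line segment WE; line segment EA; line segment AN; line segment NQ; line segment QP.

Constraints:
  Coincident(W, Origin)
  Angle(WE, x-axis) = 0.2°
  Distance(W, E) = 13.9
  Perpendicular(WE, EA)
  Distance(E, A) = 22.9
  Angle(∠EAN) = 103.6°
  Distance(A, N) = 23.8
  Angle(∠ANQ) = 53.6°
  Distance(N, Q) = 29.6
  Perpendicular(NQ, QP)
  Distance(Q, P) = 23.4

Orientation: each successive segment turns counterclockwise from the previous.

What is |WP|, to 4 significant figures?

25.93

W is at the origin; WE runs at 0.2° with length 13.9, so E = (13.90, 0.04852). WE is perpendicular to EA, so EA runs at 90.20°; with |EA| = 22.9, A = (13.82, 22.95). ∠EAN = 103.6° gives AN at 166.6° from the x-axis; with |AN| = 23.8, N = (-9.332, 28.46). ∠ANQ = 53.6° gives NQ at -67.00° from the x-axis; with |NQ| = 29.6, Q = (2.234, 1.217). The perpendicularity gives QP at right angles to NQ, so QP runs at 23.00°; with |QP| = 23.4, P = (23.77, 10.36). Then |WP| = |P − W| = 25.93.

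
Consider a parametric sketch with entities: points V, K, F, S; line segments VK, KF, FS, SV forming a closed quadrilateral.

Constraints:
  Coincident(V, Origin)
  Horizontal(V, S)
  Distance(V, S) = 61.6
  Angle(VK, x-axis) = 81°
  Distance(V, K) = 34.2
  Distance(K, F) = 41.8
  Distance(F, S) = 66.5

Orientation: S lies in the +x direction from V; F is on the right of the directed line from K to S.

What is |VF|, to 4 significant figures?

8.208

Checks: |KF| = 41.80 ✓; |FS| = 66.50 ✓.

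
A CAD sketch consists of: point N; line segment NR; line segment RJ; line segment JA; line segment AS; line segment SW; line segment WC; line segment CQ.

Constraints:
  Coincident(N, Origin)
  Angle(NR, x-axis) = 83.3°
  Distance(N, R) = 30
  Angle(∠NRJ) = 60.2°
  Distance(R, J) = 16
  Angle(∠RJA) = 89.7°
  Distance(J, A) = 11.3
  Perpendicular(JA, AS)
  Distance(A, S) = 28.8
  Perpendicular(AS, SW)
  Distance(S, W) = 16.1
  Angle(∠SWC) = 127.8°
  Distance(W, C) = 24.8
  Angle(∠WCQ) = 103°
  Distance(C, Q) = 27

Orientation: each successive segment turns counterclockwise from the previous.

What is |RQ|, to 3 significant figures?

27.9

N is at the origin; NR runs at 83.3° with length 30.0, so R = (3.50, 29.8). ∠NRJ = 60.2° gives RJ at -157° from the x-axis; with |RJ| = 16.0, J = (-11.2, 23.5). ∠RJA = 89.7° gives JA at -66.6° from the x-axis; with |JA| = 11.3, A = (-6.73, 13.1). The perpendicularity gives AS at right angles to JA, so AS runs at 23.4°; with |AS| = 28.8, S = (19.7, 24.6). AS is perpendicular to SW, so SW runs at 113°; with |SW| = 16.1, W = (13.3, 39.4). ∠SWC = 127.8° gives WC at 166° from the x-axis; with |WC| = 24.8, C = (-10.7, 45.5). ∠WCQ = 103.0° gives CQ at -117° from the x-axis; with |CQ| = 27.0, Q = (-23.1, 21.6). Then |RQ| = |Q − R| = 27.9.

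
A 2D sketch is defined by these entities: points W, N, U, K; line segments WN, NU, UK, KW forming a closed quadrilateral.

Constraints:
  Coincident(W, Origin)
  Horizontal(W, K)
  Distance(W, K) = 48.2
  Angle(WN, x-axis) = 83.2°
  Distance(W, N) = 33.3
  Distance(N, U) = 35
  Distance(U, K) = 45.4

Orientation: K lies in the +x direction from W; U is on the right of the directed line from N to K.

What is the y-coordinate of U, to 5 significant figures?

-1.9169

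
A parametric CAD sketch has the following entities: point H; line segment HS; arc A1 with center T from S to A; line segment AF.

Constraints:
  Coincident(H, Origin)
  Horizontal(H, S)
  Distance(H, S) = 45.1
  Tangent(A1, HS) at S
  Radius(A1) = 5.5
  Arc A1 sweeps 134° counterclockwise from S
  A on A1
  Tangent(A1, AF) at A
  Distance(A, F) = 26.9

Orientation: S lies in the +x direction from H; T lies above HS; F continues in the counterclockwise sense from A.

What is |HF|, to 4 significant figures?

41.77

On A1, S sits at bearing -90° from T; a 134° counterclockwise sweep puts A at bearing 44°, so A = T + 5.5·(cos 44°, sin 44°) = (49.06, 9.321). A1 meets AF tangentially, so TA is at right angles to AF, so AF runs along (−sin 44°, cos 44°); with |AF| = 26.9, F = (30.37, 28.67). Then |HF| = |F − H| = 41.77.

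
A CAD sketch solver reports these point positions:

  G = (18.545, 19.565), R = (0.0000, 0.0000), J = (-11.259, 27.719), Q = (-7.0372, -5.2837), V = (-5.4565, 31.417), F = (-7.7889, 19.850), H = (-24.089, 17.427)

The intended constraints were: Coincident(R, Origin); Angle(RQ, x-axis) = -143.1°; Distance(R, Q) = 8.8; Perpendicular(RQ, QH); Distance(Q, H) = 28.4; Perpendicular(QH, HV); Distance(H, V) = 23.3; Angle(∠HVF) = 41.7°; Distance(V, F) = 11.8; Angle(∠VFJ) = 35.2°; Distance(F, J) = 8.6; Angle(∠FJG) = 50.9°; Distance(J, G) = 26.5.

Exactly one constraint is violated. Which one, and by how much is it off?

Distance(J, G) = 26.5 — off by 4.40.

R = (0.00, 0.00) ✓; RQ at -143.1° ✓; |RQ| = 8.800 ✓; ∠(RQ, QH) = 90.00° ✓; |QH| = 28.40 ✓; ∠(QH, HV) = 90.00° ✓; |HV| = 23.30 ✓; ∠HVF = 41.70° ✓; |VF| = 11.80 ✓; ∠VFJ = 35.20° ✓; |FJ| = 8.600 ✓; ∠FJG = 50.90° ✓; |JG| = 30.90 ✗.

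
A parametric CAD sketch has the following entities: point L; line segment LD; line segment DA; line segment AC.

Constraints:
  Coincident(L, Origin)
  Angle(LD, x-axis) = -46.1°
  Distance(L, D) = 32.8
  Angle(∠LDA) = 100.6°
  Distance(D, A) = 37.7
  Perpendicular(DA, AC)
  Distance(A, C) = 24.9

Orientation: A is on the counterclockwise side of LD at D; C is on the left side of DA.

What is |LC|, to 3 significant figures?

44.3

L is at the origin; LD runs at -46.1° with length 32.8, so D = 32.8·(cos -46.1°, sin -46.1°) = (22.7, -23.6). ∠LDA = 100.6°, so DA runs at -46.1° + (180° − 100.6°) = 33.3° from the x-axis; with |DA| = 37.7, A = D + 37.7·(cos 33.3°, sin 33.3°) = (54.3, -2.94). DA is perpendicular to AC; with |AC| = 24.9 on the left of DA, C = A + 24.9·(-0.549, 0.836) = (40.6, 17.9). Then |LC| = |C − L| = 44.3.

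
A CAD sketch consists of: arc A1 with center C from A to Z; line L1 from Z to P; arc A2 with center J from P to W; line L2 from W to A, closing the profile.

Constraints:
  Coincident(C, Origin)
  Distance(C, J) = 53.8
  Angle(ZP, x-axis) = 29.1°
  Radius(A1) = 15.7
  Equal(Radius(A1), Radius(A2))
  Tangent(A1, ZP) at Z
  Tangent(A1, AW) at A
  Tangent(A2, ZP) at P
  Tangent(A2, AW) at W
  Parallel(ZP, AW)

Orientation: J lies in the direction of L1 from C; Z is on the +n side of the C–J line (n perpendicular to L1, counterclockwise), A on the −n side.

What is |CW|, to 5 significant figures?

56.044

The slot axis is L1's direction at 29.1°, so u = (cos 29.1°, sin 29.1°) = (0.87377, 0.48634) and n = (−sin 29.1°, cos 29.1°) = (-0.48634, 0.87377). C is at the origin and J lies 53.8 along u from C, so J = 53.8·u = (47.009, 26.165). Tangency of A1 to both parallel lines with radius 15.7 puts Z and A at C ± 15.7·n: Z = (-7.6355, 13.718), A = (7.6355, -13.718). Equal radii place P and W the same way about J: P = J + 15.7·n = (39.373, 39.883), W = J − 15.7·n = (54.644, 12.447). Then |CW| = |W − C| = 56.044.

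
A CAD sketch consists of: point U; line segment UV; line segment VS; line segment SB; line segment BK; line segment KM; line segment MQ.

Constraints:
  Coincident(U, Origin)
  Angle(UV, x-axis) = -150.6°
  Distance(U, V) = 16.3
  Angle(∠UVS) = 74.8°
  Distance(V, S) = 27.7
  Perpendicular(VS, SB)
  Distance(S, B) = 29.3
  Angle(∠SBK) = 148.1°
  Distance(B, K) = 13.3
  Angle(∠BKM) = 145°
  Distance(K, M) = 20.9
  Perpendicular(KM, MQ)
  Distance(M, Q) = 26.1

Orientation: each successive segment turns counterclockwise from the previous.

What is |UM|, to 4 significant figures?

33.18

∠SBK = 148.1° gives BK at 76.50° from the x-axis; with |BK| = 13.3, K = (29.22, 5.781). ∠BKM = 145.0° gives KM at 111.5° from the x-axis; with |KM| = 20.9, M = (21.56, 25.23). Then |UM| = |M − U| = 33.18.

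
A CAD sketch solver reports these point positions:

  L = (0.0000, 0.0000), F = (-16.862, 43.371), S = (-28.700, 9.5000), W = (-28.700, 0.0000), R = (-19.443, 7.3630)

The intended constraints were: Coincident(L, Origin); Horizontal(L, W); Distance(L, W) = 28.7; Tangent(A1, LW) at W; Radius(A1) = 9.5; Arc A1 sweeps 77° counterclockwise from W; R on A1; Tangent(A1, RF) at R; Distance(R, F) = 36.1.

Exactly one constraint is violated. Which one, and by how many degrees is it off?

Tangent(A1, RF) at R — off by 8.90°.

L = (0.00, 0.00) ✓; L.y = 0.00, W.y = 0.00 ✓; |LW| = 28.70 ✓; ∠(SW, WL) = 90.00° ✓; |SW| = 9.500 ✓; bearing(S→R) − bearing(S→W) = 77.00° ✓; |SR| = 9.500 ✓; ∠(SR, RF) = 81.10° ✗; |RF| = 36.10 ✓.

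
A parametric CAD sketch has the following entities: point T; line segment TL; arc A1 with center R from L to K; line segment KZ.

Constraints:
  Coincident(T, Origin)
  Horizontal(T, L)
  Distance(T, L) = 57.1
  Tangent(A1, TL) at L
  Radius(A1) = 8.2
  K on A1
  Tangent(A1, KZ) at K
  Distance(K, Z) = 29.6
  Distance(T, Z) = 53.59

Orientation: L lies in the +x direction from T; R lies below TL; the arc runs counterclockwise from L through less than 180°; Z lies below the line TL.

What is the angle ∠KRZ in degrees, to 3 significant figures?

74.5°

T is at the origin; TL is horizontal with |TL| = 57.1 and L on the +x side, so L = (57.1, 0.00). Tangency of A1 to TL means the radius RL is perpendicular to TL, so R = L + (0, -8.2) = (57.1, -8.20). Since RK ⟂ KZ (tangency), |RZ| = √(8.2² + 29.6²) = 30.7 regardless of where K sits on A1. So Z lies on both circle(T, 53.59) and circle(R, 30.7); the below-TL intersection is Z = (41.1, -34.4). K is the foot of the tangent from Z: K = (49.2, -5.95).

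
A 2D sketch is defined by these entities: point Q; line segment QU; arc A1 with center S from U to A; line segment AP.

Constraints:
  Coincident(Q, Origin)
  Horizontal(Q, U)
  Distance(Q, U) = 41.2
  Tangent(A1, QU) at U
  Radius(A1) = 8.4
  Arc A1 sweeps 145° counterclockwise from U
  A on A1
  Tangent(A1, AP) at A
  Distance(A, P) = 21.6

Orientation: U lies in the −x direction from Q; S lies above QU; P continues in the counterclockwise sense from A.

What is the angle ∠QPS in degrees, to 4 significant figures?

29.15°

On A1, U sits at bearing -90° from S; a 145° counterclockwise sweep puts A at bearing 55°, so A = S + 8.4·(cos 55°, sin 55°) = (-36.38, 15.28). A1 meets AP tangentially, so SA is at right angles to AP, so AP runs along (−sin 55°, cos 55°); with |AP| = 21.6, P = (-54.08, 27.67). Then cos ∠QPS = PQ·PS / (|PQ||PS|), giving 29.15°.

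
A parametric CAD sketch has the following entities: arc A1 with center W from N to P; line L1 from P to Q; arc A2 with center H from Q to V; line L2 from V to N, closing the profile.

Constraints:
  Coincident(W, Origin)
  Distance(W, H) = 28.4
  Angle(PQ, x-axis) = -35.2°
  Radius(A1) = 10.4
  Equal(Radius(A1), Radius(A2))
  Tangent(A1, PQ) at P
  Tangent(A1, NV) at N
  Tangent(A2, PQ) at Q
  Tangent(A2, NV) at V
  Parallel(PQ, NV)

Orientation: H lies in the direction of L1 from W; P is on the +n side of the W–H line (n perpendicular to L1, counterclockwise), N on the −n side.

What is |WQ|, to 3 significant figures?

30.2

Tangency of A1 to both parallel lines with radius 10.4 puts P and N at W ± 10.4·n: P = (5.99, 8.50), N = (-5.99, -8.50). Equal radii place Q and V the same way about H: Q = H + 10.4·n = (29.2, -7.87), V = H − 10.4·n = (17.2, -24.9). Then |WQ| = |Q − W| = 30.2.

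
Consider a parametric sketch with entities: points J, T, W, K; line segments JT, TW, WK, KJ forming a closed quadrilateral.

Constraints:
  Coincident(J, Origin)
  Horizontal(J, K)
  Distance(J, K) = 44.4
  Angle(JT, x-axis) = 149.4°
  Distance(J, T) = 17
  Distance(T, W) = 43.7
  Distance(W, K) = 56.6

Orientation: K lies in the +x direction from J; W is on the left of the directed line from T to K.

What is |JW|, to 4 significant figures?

45.91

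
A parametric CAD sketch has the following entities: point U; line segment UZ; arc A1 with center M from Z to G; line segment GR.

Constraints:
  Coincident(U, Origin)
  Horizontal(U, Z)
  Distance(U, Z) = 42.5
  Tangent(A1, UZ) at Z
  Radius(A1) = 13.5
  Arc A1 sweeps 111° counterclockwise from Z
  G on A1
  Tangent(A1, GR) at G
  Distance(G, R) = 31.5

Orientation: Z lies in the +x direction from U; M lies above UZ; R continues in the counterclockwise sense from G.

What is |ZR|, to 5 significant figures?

47.764

U is at the origin; U and Z share the same y with |UZ| = 42.5 and Z on the +x side, so Z = (42.500, 0.0000). Tangency of A1 to UZ means the radius MZ is perpendicular to UZ, so M = Z + (0, 13.5) = (42.500, 13.500). On A1, Z sits at bearing -90° from M; a 111° counterclockwise sweep puts G at bearing 21°, so G = M + 13.5·(cos 21°, sin 21°) = (55.103, 18.338). The tangent condition forces MG to be normal to GR, so GR runs along (−sin 21°, cos 21°); with |GR| = 31.5, R = (43.815, 47.746). Then |ZR| = |R − Z| = 47.764.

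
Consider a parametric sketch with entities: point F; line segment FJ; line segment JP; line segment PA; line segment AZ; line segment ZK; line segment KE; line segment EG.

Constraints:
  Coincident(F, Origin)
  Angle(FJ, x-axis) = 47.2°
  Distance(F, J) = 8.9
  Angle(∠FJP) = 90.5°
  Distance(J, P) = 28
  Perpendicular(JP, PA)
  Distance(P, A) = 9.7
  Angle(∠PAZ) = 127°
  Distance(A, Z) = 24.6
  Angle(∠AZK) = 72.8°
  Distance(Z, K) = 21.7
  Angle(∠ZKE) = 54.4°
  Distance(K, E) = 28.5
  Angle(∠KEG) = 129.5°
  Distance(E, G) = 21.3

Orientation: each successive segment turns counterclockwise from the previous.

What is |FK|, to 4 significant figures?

4.932

∠PAZ = 127.0° gives AZ at -80.30° from the x-axis; with |AZ| = 24.6, Z = (-16.84, -5.575). ∠AZK = 72.8° gives ZK at 26.90° from the x-axis; with |ZK| = 21.7, K = (2.514, 4.243). Then |FK| = |K − F| = 4.932.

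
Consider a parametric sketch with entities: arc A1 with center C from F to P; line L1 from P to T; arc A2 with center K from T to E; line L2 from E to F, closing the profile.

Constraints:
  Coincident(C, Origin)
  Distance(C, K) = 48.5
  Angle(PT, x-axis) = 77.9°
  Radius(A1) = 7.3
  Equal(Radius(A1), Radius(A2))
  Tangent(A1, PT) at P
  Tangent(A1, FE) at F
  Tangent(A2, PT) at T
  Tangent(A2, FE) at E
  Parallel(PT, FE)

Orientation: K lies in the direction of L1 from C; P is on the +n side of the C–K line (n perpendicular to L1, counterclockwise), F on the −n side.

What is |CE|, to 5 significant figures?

49.046

The slot axis is L1's direction at 77.9°, so u = (cos 77.9°, sin 77.9°) = (0.20962, 0.97778) and n = (−sin 77.9°, cos 77.9°) = (-0.97778, 0.20962). C is at the origin and K lies 48.5 along u from C, so K = 48.5·u = (10.167, 47.422). Tangency of A1 to both parallel lines with radius 7.3 puts P and F at C ± 7.3·n: P = (-7.1378, 1.5302), F = (7.1378, -1.5302). Equal radii place T and E the same way about K: T = K + 7.3·n = (3.0287, 48.953), E = K − 7.3·n = (17.304, 45.892). Then |CE| = |E − C| = 49.046.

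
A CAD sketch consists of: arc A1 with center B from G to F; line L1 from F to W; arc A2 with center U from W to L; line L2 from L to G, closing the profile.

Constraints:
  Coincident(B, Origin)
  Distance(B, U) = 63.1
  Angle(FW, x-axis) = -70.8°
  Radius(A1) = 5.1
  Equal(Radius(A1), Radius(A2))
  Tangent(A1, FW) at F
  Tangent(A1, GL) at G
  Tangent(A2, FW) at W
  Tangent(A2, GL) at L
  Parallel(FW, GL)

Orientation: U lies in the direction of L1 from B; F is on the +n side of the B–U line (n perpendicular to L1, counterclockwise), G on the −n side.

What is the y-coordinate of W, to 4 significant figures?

-57.91

The slot axis is L1's direction at -70.8°, so u = (cos -70.8°, sin -70.8°) = (0.3289, -0.9444) and n = (−sin -70.8°, cos -70.8°) = (0.9444, 0.3289). B is at the origin and U lies 63.1 along u from B, so U = 63.1·u = (20.75, -59.59). Tangency of A1 to both parallel lines with radius 5.1 puts F and G at B ± 5.1·n: F = (4.816, 1.677), G = (-4.816, -1.677). Equal radii place W and L the same way about U: W = U + 5.1·n = (25.57, -57.91), L = U − 5.1·n = (15.94, -61.27). So W.y = -57.91.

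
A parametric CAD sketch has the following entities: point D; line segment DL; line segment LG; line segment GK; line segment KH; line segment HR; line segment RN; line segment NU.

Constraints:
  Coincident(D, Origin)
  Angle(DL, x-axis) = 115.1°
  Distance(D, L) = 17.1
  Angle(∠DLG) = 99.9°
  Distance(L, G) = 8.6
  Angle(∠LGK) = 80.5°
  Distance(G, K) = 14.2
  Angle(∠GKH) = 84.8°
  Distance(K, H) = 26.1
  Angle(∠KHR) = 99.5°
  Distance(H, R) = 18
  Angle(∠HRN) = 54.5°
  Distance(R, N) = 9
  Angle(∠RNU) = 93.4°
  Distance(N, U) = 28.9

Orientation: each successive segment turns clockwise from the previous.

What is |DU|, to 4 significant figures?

25.15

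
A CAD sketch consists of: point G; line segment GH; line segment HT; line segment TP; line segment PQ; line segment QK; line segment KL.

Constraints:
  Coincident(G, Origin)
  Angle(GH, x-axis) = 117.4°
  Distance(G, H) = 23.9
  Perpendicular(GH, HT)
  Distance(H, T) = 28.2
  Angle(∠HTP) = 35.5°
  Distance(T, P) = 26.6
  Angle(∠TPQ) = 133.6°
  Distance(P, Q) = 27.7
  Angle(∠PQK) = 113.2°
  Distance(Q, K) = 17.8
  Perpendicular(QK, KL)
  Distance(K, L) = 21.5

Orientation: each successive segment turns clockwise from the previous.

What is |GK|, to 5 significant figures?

39.545

∠TPQ = 133.6° gives PQ at -163.50° from the x-axis; with |PQ| = 27.7, Q = (-24.639, 2.6495). ∠PQK = 113.2° gives QK at 129.70° from the x-axis; with |QK| = 17.8, K = (-36.009, 16.345). Then |GK| = |K − G| = 39.545.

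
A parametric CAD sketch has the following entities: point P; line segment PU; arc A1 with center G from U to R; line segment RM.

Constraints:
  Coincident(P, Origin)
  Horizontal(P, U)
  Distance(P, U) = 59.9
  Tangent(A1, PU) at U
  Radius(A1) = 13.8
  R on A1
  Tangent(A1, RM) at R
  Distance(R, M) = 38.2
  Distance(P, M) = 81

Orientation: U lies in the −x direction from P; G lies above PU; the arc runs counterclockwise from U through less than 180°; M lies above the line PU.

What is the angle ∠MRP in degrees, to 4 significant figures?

131.5°

Checks: |GU| = 13.80 ✓; |GR| = 13.80 ✓; ∠(GR, RM) = 90.00° ✓; |RM| = 38.20 ✓; |PM| = 81.00 ✓.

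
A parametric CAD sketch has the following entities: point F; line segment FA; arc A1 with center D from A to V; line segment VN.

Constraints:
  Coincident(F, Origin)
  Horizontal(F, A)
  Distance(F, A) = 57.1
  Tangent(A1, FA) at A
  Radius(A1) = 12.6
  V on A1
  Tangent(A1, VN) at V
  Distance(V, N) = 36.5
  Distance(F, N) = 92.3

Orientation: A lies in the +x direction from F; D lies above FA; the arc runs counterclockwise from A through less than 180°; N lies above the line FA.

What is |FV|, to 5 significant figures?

69.278

F is at the origin; F and A share the same y with |FA| = 57.1 and A on the +x side, so A = (57.100, 0.0000). Since A1 is tangent to FA there, DA ⟂ FA, so D = A + (0, 12.6) = (57.100, 12.600). Since DV ⟂ VN (tangency), |DN| = √(12.6² + 36.5²) = 38.614 regardless of where V sits on A1. So N lies on both circle(F, 92.3) and circle(D, 38.614); the above-FA intersection is N = (82.235, 41.913). V is the foot of the tangent from N: V = (68.818, 7.9683).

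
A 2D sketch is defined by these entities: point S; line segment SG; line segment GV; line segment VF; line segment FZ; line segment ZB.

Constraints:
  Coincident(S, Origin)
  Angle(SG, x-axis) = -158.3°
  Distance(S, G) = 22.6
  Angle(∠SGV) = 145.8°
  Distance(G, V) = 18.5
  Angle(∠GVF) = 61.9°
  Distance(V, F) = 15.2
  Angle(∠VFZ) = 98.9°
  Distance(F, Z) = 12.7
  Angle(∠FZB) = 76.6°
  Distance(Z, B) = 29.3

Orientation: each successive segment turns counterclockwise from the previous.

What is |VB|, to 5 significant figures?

15.815

∠VFZ = 98.9° gives FZ at 75.100° from the x-axis; with |FZ| = 12.7, Z = (-12.988, -12.991). ∠FZB = 76.6° gives ZB at 178.50° from the x-axis; with |ZB| = 29.3, B = (-42.278, -12.224). Then |VB| = |B − V| = 15.815.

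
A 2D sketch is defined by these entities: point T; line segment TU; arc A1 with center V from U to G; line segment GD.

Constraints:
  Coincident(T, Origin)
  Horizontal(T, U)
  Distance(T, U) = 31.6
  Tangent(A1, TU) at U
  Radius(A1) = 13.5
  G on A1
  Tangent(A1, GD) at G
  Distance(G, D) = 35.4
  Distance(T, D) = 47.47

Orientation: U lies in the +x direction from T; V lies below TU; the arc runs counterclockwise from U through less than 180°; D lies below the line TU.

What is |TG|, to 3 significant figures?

21.4

T is at the origin; T and U share the same y with |TU| = 31.6 and U on the +x side, so U = (31.6, 0.00). Since A1 is tangent to TU there, VU ⟂ TU, so V = U + (0, -13.5) = (31.6, -13.5). Since VG ⟂ GD (tangency), |VD| = √(13.5² + 35.4²) = 37.9 regardless of where G sits on A1. So D lies on both circle(T, 47.47) and circle(V, 37.9); the below-TU intersection is D = (12.0, -45.9). G is the foot of the tangent from D: G = (18.3, -11.1).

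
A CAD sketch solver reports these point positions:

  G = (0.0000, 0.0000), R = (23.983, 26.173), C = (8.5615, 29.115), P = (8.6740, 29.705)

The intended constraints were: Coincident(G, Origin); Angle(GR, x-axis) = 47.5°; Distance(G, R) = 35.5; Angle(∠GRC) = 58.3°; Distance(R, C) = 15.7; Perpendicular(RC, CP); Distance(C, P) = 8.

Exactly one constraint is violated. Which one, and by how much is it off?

Distance(C, P) = 8 — off by 7.40.

G = (0.00, 0.00) ✓; GR at 47.50° ✓; |GR| = 35.50 ✓; ∠GRC = 58.30° ✓; |RC| = 15.70 ✓; ∠(RC, CP) = 89.99° ✓; |CP| = 0.6006 ✗.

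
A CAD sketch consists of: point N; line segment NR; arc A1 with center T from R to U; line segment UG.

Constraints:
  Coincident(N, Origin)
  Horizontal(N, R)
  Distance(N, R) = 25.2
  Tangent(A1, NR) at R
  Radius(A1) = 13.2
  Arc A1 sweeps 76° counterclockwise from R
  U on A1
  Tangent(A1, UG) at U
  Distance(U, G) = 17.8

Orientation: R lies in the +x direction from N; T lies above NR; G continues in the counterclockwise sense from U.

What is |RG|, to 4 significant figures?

32.20

N is at the origin; N and R share the same y with |NR| = 25.2 and R on the +x side, so R = (25.20, 0.000). A1 meets NR tangentially, so TR is at right angles to NR, so T = R + (0, 13.2) = (25.20, 13.20). On A1, R sits at bearing -90° from T; a 76° counterclockwise sweep puts U at bearing -14°, so U = T + 13.2·(cos -14°, sin -14°) = (38.01, 10.01). A1 meets UG tangentially, so TU is at right angles to UG, so UG runs along (−sin -14°, cos -14°); with |UG| = 17.8, G = (42.31, 27.28). Then |RG| = |G − R| = 32.20.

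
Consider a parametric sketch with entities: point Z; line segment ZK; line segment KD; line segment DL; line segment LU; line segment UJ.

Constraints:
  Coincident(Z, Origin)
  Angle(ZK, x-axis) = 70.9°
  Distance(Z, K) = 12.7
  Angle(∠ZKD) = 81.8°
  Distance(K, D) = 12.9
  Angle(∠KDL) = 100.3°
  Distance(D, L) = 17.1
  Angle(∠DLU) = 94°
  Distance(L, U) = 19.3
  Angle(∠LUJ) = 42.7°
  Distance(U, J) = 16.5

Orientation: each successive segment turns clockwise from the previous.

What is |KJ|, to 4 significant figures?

9.954

Z is at the origin; ZK runs at 70.9° with length 12.7, so K = (4.156, 12.00). ∠ZKD = 81.8° gives KD at -27.30° from the x-axis; with |KD| = 12.9, D = (15.62, 6.084). ∠KDL = 100.3° gives DL at -107.0° from the x-axis; with |DL| = 17.1, L = (10.62, -10.27). ∠DLU = 94.0° gives LU at 167.0° from the x-axis; with |LU| = 19.3, U = (-8.186, -5.927). ∠LUJ = 42.7° gives UJ at 29.70° from the x-axis; with |UJ| = 16.5, J = (6.146, 2.248). Then |KJ| = |J − K| = 9.954.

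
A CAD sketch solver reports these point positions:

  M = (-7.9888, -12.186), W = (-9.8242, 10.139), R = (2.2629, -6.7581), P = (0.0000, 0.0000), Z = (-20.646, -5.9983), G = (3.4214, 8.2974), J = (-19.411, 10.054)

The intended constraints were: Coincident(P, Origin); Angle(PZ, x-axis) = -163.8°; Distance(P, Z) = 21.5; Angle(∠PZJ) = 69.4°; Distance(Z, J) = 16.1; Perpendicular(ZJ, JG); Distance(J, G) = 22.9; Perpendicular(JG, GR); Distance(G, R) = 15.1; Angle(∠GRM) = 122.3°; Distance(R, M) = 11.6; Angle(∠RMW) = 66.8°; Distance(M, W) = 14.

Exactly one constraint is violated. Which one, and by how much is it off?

Distance(M, W) = 14 — off by 8.40.

P = (0.00, 0.00) ✓; PZ at -163.8° ✓; |PZ| = 21.50 ✓; ∠PZJ = 69.40° ✓; |ZJ| = 16.10 ✓; ∠(ZJ, JG) = 90.00° ✓; |JG| = 22.90 ✓; ∠(JG, GR) = 90.00° ✓; |GR| = 15.10 ✓; ∠GRM = 122.3° ✓; |RM| = 11.60 ✓; ∠RMW = 66.80° ✓; |MW| = 22.40 ✗.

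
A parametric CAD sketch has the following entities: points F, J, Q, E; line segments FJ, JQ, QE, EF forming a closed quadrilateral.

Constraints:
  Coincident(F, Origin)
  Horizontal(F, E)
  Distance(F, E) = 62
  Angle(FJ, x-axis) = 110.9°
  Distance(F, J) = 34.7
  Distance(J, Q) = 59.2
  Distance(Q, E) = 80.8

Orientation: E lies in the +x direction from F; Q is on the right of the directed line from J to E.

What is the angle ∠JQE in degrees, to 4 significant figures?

68.86°

F is at the origin; F and E share the same y with |FE| = 62.0 and E in +x, so E = (62.0, 0). FJ runs at 110.9° with |FJ| = 34.7, so J = (-12.38, 32.42). Q is determined by |JQ| = 59.2 and |QE| = 80.8 together: it lies at the intersection of circle(J, 59.2) and circle(E, 80.8). With |JE| = 81.14, the foot of the radical line on JE is 21.93 from J and the perpendicular offset is √(59.2² − 21.93²) = 54.99. Taking the right-of-JE solution: Q = (-14.24, -26.75).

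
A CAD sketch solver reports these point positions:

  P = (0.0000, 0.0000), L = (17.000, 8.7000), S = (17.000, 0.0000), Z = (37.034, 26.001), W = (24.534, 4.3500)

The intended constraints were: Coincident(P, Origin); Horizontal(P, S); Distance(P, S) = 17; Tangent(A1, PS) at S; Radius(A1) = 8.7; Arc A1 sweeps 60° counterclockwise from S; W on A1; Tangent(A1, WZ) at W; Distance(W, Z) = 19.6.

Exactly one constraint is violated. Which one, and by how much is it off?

Distance(W, Z) = 19.6 — off by 5.40.

P = (0.00, 0.00) ✓; P.y = 0.00, S.y = 0.00 ✓; |PS| = 17.00 ✓; ∠(LS, SP) = 90.00° ✓; |LS| = 8.700 ✓; bearing(L→W) − bearing(L→S) = 60.00° ✓; |LW| = 8.700 ✓; ∠(LW, WZ) = 90.00° ✓; |WZ| = 25.00 ✗.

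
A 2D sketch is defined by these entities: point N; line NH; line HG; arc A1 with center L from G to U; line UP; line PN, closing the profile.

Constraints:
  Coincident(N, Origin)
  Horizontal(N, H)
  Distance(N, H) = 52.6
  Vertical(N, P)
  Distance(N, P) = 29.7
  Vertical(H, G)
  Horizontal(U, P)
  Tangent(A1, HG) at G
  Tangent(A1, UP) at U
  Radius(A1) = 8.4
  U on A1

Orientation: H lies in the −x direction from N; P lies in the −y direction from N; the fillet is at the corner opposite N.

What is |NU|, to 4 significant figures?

53.25

N is at the origin; NH is horizontal with |NH| = 52.6 and H on the −x side, so H = (-52.60, 0.000). N and P share the same x with |NP| = 29.7 and P on the −y side, so P = (0.000, -29.70). The virtual corner opposite N is at (-52.60, -29.70). Since A1 is tangent to HG there, LG ⟂ HG and A1 meets UP tangentially, so LU is at right angles to UP, with radius 8.4, so the center L sits 8.4 in from both sides at L = (-44.20, -21.30). That places the tangent points at G = (-52.60, -21.30) on HG and U = (-44.20, -29.70) on UP. Then |NU| = |U − N| = 53.25.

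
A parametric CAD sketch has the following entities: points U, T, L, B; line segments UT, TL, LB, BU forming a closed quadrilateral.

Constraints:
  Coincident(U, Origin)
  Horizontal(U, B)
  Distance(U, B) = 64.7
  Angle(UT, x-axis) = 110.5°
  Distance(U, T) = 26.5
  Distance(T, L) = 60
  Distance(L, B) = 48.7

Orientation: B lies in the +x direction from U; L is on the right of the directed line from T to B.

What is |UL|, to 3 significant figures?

34.6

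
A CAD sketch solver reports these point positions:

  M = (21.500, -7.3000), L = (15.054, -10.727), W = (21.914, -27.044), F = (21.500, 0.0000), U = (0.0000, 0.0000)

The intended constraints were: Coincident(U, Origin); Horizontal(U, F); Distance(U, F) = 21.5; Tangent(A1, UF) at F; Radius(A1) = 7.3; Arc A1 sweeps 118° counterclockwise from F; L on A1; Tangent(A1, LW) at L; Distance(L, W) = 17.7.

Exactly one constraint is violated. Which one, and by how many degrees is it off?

Tangent(A1, LW) at L — off by 5.19°.

U = (0.00, 0.00) ✓; U.y = 0.00, F.y = 0.00 ✓; |UF| = 21.50 ✓; ∠(MF, FU) = 90.00° ✓; |MF| = 7.300 ✓; bearing(M→L) − bearing(M→F) = 118.0° ✓; |ML| = 7.300 ✓; ∠(ML, LW) = 95.19° ✗; |LW| = 17.70 ✓.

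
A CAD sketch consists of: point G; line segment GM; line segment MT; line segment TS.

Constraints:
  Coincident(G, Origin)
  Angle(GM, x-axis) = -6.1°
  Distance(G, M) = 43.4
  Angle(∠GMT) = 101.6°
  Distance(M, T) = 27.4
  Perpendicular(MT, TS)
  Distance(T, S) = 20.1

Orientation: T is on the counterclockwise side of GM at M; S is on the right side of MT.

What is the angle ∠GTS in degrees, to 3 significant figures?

140°

∠GMT = 101.6°, so MT runs at -6.1° + (180° − 101.6°) = 72.3° from the x-axis; with |MT| = 27.4, T = M + 27.4·(cos 72.3°, sin 72.3°) = (51.5, 21.5). MT is perpendicular to TS; with |TS| = 20.1 on the right of MT, S = T + 20.1·(0.953, -0.304) = (70.6, 15.4). Then cos ∠GTS = TG·TS / (|TG||TS|), giving 140°.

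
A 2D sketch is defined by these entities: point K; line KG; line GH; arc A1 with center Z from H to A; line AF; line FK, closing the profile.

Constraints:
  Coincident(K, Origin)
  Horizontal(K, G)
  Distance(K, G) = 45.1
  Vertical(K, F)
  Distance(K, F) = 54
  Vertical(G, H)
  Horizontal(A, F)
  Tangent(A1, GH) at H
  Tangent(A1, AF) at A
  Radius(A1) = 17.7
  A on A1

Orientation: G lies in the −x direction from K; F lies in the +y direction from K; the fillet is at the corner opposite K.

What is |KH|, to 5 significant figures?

57.894

K is at the origin; KG is horizontal with |KG| = 45.1 and G on the −x side, so G = (-45.100, 0.0000). K and F share the same x with |KF| = 54.0 and F on the +y side, so F = (0.0000, 54.000). The virtual corner opposite K is at (-45.100, 54.000). The tangent condition forces ZH to be normal to GH and A1 meets AF tangentially, so ZA is at right angles to AF, with radius 17.7, so the center Z sits 17.7 in from both sides at Z = (-27.400, 36.300). That places the tangent points at H = (-45.100, 36.300) on GH and A = (-27.400, 54.000) on AF. Then |KH| = |H − K| = 57.894.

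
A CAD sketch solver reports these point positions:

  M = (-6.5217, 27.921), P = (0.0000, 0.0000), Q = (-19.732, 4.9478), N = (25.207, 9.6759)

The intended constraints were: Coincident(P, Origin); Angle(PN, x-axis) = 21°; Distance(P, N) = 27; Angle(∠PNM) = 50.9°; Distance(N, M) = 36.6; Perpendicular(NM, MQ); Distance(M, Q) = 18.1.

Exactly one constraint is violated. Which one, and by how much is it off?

Distance(M, Q) = 18.1 — off by 8.40.

P = (0.00, 0.00) ✓; PN at 21.00° ✓; |PN| = 27.00 ✓; ∠PNM = 50.90° ✓; |NM| = 36.60 ✓; ∠(NM, MQ) = 90.00° ✓; |MQ| = 26.50 ✗.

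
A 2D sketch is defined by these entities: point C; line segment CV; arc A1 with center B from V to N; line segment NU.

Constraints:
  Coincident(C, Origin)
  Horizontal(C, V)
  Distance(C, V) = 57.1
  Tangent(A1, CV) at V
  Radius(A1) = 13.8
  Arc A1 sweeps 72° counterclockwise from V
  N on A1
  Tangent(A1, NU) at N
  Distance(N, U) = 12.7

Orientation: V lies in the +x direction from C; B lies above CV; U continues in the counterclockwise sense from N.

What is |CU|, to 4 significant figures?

77.24

C is at the origin; CV is horizontal with |CV| = 57.1 and V on the +x side, so V = (57.10, 0.000). Since A1 is tangent to CV there, BV ⟂ CV, so B = V + (0, 13.8) = (57.10, 13.80). On A1, V sits at bearing -90° from B; a 72° counterclockwise sweep puts N at bearing -18°, so N = B + 13.8·(cos -18°, sin -18°) = (70.22, 9.536). A1 meets NU tangentially, so BN is at right angles to NU, so NU runs along (−sin -18°, cos -18°); with |NU| = 12.7, U = (74.15, 21.61). Then |CU| = |U − C| = 77.24.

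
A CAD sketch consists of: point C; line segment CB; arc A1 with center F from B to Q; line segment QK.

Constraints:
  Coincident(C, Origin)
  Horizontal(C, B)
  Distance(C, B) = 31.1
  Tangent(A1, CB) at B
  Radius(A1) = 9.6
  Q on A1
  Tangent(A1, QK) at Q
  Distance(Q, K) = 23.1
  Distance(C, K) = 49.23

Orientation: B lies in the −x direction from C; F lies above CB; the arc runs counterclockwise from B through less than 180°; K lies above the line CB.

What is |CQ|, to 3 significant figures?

27.3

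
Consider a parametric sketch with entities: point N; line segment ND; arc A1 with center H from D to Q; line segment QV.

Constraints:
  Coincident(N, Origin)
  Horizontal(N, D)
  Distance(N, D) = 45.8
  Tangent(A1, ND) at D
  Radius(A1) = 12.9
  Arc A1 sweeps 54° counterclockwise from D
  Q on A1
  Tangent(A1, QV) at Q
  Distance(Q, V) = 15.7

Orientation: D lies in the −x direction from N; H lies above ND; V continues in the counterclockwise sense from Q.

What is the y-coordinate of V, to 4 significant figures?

18.02

N is at the origin; ND is horizontal with |ND| = 45.8 and D on the −x side, so D = (-45.80, 0.000). The tangent condition forces HD to be normal to ND, so H = D + (0, 12.9) = (-45.80, 12.90). On A1, D sits at bearing -90° from H; a 54° counterclockwise sweep puts Q at bearing -36°, so Q = H + 12.9·(cos -36°, sin -36°) = (-35.36, 5.318). Since A1 is tangent to QV there, HQ ⟂ QV, so QV runs along (−sin -36°, cos -36°); with |QV| = 15.7, V = (-26.14, 18.02). So V.y = 18.02.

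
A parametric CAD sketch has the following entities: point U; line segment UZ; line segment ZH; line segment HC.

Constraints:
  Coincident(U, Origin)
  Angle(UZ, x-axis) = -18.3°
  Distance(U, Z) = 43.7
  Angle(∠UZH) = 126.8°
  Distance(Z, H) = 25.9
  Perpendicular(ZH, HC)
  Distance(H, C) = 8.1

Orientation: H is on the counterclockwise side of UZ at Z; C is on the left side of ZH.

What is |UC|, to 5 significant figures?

58.611

U is at the origin; UZ runs at -18.3° with length 43.7, so Z = 43.7·(cos -18.3°, sin -18.3°) = (41.490, -13.721). ∠UZH = 126.8°, so ZH runs at -18.3° + (180° − 126.8°) = 34.900° from the x-axis; with |ZH| = 25.9, H = Z + 25.9·(cos 34.900°, sin 34.900°) = (62.732, 1.0971). ZH is perpendicular to HC; with |HC| = 8.1 on the left of ZH, C = H + 8.1·(-0.57215, 0.82015) = (58.097, 7.7403). Then |UC| = |C − U| = 58.611.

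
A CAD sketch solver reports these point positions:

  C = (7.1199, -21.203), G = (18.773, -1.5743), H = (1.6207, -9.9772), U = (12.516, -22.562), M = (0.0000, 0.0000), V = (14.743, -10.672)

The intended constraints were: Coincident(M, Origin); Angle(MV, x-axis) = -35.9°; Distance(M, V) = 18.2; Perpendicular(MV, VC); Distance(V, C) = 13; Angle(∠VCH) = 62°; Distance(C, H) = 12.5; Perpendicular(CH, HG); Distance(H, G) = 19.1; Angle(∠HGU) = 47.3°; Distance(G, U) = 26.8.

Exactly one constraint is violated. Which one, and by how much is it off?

Distance(G, U) = 26.8 — off by 4.90.

M = (0.00, 0.00) ✓; MV at -35.90° ✓; |MV| = 18.20 ✓; ∠(MV, VC) = 90.00° ✓; |VC| = 13.00 ✓; ∠VCH = 62.00° ✓; |CH| = 12.50 ✓; ∠(CH, HG) = 90.00° ✓; |HG| = 19.10 ✓; ∠HGU = 47.30° ✓; |GU| = 21.90 ✗.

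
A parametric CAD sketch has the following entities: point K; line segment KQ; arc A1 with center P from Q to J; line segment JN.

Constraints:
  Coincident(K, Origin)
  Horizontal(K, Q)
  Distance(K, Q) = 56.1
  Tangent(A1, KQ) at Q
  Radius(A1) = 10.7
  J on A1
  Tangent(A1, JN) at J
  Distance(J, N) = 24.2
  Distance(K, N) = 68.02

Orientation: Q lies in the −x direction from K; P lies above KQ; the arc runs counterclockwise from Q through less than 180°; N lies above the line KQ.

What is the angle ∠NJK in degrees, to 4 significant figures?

134.0°

Checks: |PJ| = 10.70 ✓; ∠(PJ, JN) = 90.00° ✓; |JN| = 24.20 ✓; |KN| = 68.02 ✓.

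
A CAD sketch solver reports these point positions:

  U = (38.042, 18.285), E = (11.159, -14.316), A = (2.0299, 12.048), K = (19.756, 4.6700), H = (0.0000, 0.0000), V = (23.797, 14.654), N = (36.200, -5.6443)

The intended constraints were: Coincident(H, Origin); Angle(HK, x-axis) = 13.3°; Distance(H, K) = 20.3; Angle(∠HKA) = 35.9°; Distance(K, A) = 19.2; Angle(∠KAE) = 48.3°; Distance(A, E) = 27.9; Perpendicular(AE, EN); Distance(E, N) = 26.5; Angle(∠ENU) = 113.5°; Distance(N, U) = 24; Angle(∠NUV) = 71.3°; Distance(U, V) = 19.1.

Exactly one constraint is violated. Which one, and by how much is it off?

Distance(U, V) = 19.1 — off by 4.40.

H = (0.00, 0.00) ✓; HK at 13.30° ✓; |HK| = 20.30 ✓; ∠HKA = 35.90° ✓; |KA| = 19.20 ✓; ∠KAE = 48.30° ✓; |AE| = 27.90 ✓; ∠(AE, EN) = 90.00° ✓; |EN| = 26.50 ✓; ∠ENU = 113.5° ✓; |NU| = 24.00 ✓; ∠NUV = 71.30° ✓; |UV| = 14.70 ✗.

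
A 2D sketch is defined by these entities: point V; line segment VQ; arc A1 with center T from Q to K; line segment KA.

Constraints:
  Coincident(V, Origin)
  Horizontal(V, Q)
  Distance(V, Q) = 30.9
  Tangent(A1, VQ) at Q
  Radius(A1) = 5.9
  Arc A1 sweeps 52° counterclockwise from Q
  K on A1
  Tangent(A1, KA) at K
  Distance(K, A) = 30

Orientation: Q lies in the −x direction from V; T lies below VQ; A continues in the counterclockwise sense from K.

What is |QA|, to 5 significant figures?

34.723

V is at the origin; V and Q share the same y with |VQ| = 30.9 and Q on the −x side, so Q = (-30.900, 0.0000). A1 meets VQ tangentially, so TQ is at right angles to VQ, so T = Q + (0, -5.9) = (-30.900, -5.9000). On A1, Q sits at bearing 90° from T; a 52° counterclockwise sweep puts K at bearing 142°, so K = T + 5.9·(cos 142°, sin 142°) = (-35.549, -2.2676). The tangent condition forces TK to be normal to KA, so KA runs along (−sin 142°, cos 142°); with |KA| = 30.0, A = (-54.019, -25.908). Then |QA| = |A − Q| = 34.723.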